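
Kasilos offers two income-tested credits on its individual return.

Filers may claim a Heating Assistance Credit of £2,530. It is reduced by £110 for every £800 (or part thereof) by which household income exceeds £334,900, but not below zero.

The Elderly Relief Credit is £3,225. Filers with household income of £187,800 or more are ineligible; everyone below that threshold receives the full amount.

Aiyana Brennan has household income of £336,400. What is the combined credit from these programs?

Heating Assistance Credit: income exceeds £334,900 by £1,500, which is 2 full-or-partial £800 increments; reduction = 2 × £110 = £220, leaving £2,310.
Elderly Relief Credit: £336,400 meets or exceeds the £187,800 cutoff, so the credit is £0.
Total: £2,310 + £0 = £2,310.

£2,310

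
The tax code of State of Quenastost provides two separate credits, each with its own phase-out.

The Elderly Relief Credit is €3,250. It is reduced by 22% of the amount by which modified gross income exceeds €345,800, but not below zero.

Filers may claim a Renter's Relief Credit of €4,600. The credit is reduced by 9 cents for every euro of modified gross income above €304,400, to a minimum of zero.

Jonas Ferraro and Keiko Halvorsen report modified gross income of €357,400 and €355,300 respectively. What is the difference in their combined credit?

€481

Jonas (€357,400): Elderly Relief Credit: 22% of the €11,600 excess over €345,800 is €2,552; credit = €3,250 − €2,552 = €698. Renter's Relief Credit: 9% of the €53,000 excess over €304,400 is €4,770 ≥ base, so the credit is €0. total €698 + €0 = €698
Keiko (€355,300): Elderly Relief Credit: 22% of the €9,500 excess over €345,800 is €2,090; credit = €3,250 − €2,090 = €1,160. Renter's Relief Credit: 9% of the €50,900 excess over €304,400 is €4,581; credit = €4,600 − €4,581 = €19. total €1,160 + €19 = €1,179
Difference: |€698 − €1,179| = €481.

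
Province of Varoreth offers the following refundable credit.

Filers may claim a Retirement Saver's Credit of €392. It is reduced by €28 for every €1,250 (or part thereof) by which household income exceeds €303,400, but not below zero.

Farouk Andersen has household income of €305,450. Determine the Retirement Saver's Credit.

Retirement Saver's Credit: income exceeds €303,400 by €2,050, which is 2 full-or-partial €1,250 increments; reduction = 2 × €28 = €56, leaving €336.

€336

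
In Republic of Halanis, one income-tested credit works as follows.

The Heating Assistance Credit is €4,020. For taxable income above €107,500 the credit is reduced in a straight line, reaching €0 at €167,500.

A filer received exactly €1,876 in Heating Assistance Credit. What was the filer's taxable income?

€1,876 is 1,876/4,020 of the full €4,020, so 2,144/4,020 of the €60,000 range has been used: income = €107,500 + €60,000 × 2,144/4,020 = €139,500.

€139,500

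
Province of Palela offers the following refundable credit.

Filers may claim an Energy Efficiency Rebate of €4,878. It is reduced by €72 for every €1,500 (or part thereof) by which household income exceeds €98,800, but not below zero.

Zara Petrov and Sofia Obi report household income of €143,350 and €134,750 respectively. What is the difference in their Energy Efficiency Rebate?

€432

Zara (€143,350): Energy Efficiency Rebate: income exceeds €98,800 by €44,550, which is 30 full-or-partial €1,500 increments; reduction = 30 × €72 = €2,160, leaving €2,718.
Sofia (€134,750): Energy Efficiency Rebate: income exceeds €98,800 by €35,950, which is 24 full-or-partial €1,500 increments; reduction = 24 × €72 = €1,728, leaving €3,150.
Difference: |€2,718 − €3,150| = €432.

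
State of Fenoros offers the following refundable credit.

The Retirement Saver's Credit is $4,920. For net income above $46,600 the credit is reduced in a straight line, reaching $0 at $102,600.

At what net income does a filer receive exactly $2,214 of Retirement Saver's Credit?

$2,214 is 2,214/4,920 of the full $4,920, so 2,706/4,920 of the $56,000 range has been used: income = $46,600 + $56,000 × 2,706/4,920 = $77,400.

$77,400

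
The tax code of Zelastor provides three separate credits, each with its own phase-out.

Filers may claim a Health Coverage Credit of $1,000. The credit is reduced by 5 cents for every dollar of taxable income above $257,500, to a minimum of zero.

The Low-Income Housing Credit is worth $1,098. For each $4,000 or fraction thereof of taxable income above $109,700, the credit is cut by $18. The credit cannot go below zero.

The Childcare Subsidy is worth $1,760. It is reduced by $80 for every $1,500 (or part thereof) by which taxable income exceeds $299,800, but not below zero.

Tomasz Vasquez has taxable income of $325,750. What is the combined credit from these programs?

$428

Health Coverage Credit: 5% of the $68,250 excess over $257,500 is $3,412.50 ≥ base, so the credit is $0.
Low-Income Housing Credit: income exceeds $109,700 by $216,050, which is 55 full-or-partial $4,000 increments; reduction = 55 × $18 = $990, leaving $108.
Childcare Subsidy: income exceeds $299,800 by $25,950, which is 18 full-or-partial $1,500 increments; reduction = 18 × $80 = $1,440, leaving $320.
Total: $0 + $108 + $320 = $428.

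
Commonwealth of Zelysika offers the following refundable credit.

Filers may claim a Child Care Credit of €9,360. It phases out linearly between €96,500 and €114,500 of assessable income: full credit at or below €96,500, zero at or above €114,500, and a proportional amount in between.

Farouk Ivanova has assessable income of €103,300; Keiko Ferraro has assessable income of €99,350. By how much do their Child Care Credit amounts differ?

Farouk (€103,300): Child Care Credit: €103,300 is €6,800 into a €18,000 phase-out range, leaving 11,200/18,000 of the credit: €9,360 × 11,200/18,000 = €5,824.
Keiko (€99,350): Child Care Credit: €99,350 is €2,850 into a €18,000 phase-out range, leaving 15,150/18,000 of the credit: €9,360 × 15,150/18,000 = €7,878.
Difference: |€5,824 − €7,878| = €2,054.

€2,054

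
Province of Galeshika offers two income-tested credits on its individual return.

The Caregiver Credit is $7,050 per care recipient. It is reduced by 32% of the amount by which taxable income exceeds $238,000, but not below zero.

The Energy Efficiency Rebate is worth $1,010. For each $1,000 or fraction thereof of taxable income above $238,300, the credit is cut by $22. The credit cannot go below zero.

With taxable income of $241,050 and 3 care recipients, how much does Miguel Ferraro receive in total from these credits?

Caregiver Credit: base = 3 × $7,050 = $21,150. 32% of the $3,050 excess over $238,000 is $976; credit = $21,150 − $976 = $20,174.
Energy Efficiency Rebate: income exceeds $238,300 by $2,750, which is 3 full-or-partial $1,000 increments; reduction = 3 × $22 = $66, leaving $944.
Total: $20,174 + $944 = $21,118.

$21,118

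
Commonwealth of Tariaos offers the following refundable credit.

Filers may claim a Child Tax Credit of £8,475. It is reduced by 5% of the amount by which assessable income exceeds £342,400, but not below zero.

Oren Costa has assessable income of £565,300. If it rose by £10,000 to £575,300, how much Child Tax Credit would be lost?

At £565,300 — 5% of the £222,900 excess over £342,400 is £11,145 ≥ base, so the credit is £0.
At £575,300 — 5% of the £232,900 excess over £342,400 is £11,645 ≥ base, so the credit is £0.
Lost: £0 − £0 = £0.

£0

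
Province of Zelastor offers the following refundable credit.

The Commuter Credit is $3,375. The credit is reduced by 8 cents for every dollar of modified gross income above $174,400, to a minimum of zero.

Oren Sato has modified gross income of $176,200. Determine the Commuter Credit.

Commuter Credit: 8% of the $1,800 excess over $174,400 is $144; credit = $3,375 − $144 = $3,231.

$3,231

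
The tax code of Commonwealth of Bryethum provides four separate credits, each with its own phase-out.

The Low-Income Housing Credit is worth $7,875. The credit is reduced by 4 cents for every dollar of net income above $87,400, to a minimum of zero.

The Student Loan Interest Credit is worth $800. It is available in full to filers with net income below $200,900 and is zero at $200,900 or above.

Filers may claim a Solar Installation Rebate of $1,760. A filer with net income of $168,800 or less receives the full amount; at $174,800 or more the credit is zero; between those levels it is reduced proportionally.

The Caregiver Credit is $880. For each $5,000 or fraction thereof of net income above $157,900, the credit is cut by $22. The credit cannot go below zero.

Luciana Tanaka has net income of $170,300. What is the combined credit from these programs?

$7,493

Low-Income Housing Credit: 4% of the $82,900 excess over $87,400 is $3,316; credit = $7,875 − $3,316 = $4,559.
Student Loan Interest Credit: $170,300 is below the $200,900 cutoff, so the full $800 applies.
Solar Installation Rebate: $170,300 is $1,500 into a $6,000 phase-out range, leaving 4,500/6,000 of the credit: $1,760 × 4,500/6,000 = $1,320.
Caregiver Credit: income exceeds $157,900 by $12,400, which is 3 full-or-partial $5,000 increments; reduction = 3 × $22 = $66, leaving $814.
Total: $4,559 + $800 + $1,320 + $814 = $7,493.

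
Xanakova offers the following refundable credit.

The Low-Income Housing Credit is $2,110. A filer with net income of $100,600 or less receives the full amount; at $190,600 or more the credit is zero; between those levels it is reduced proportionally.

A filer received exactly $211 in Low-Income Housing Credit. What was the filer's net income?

$211 is 211/2,110 of the full $2,110, so 1,899/2,110 of the $90,000 range has been used: income = $100,600 + $90,000 × 1,899/2,110 = $181,600.

$181,600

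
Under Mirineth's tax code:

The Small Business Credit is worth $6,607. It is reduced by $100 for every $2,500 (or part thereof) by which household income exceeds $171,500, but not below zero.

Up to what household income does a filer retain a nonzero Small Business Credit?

After 66 increments the reduction is 66 × $100 = $6,600, leaving $7; one more increment wipes it out. Increment 66 ends at excess 66 × $2,500 = $165,000, so the highest qualifying income is $171,500 + $165,000 = $336,500.

$336,500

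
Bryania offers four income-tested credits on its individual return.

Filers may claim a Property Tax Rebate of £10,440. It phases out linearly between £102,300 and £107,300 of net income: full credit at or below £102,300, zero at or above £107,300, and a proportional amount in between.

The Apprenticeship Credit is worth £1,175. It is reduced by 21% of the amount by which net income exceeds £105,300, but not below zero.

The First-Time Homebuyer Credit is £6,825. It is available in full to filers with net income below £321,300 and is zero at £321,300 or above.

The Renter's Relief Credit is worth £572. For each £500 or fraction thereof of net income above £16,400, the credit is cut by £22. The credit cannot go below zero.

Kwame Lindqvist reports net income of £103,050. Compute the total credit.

£16,874

Property Tax Rebate: £103,050 is £750 into a £5,000 phase-out range, leaving 4,250/5,000 of the credit: £10,440 × 4,250/5,000 = £8,874.
Apprenticeship Credit: £103,050 is at or below the £105,300 threshold, so the full £1,175 applies.
First-Time Homebuyer Credit: £103,050 is below the £321,300 cutoff, so the full £6,825 applies.
Renter's Relief Credit: income exceeds £16,400 by £86,650 → 174 increments × £22 = £3,828 ≥ base, so the credit is £0.
Total: £8,874 + £1,175 + £6,825 + £0 = £16,874.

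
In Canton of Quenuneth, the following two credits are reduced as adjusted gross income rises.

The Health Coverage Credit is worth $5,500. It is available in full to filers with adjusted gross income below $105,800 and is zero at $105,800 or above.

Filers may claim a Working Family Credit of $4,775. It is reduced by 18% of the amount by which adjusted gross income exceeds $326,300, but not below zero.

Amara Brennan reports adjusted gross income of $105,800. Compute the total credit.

$4,775

Health Coverage Credit: $105,800 meets or exceeds the $105,800 cutoff, so the credit is $0.
Working Family Credit: $105,800 is at or below the $326,300 threshold, so the full $4,775 applies.
Total: $0 + $4,775 = $4,775.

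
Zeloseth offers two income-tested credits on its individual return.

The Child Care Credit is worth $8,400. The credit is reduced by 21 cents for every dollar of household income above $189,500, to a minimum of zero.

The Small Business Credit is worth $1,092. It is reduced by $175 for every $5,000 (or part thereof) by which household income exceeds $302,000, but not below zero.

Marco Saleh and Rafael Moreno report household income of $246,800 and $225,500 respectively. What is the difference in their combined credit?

Marco ($246,800): Child Care Credit: 21% of the $57,300 excess over $189,500 is $12,033 ≥ base, so the credit is $0. Small Business Credit: $246,800 is at or below the $302,000 threshold, so the full $1,092 applies. total $0 + $1,092 = $1,092
Rafael ($225,500): Child Care Credit: 21% of the $36,000 excess over $189,500 is $7,560; credit = $8,400 − $7,560 = $840. Small Business Credit: $225,500 is at or below the $302,000 threshold, so the full $1,092 applies. total $840 + $1,092 = $1,932
Difference: |$1,092 − $1,932| = $840.

$840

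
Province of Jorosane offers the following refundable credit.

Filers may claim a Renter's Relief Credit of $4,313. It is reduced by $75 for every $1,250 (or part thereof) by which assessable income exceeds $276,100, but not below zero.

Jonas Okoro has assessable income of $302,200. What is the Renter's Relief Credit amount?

$2,738

Renter's Relief Credit: income exceeds $276,100 by $26,100, which is 21 full-or-partial $1,250 increments; reduction = 21 × $75 = $1,575, leaving $2,738.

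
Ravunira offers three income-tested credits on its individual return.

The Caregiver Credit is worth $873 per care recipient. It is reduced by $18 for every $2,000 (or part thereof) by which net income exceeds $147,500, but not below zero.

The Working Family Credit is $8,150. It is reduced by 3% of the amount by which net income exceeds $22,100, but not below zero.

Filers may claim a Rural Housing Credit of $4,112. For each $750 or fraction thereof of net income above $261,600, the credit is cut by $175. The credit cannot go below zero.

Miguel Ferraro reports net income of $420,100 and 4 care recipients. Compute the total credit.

$1,026

Caregiver Credit: base = 4 × $873 = $3,492. income exceeds $147,500 by $272,600, which is 137 full-or-partial $2,000 increments; reduction = 137 × $18 = $2,466, leaving $1,026.
Working Family Credit: 3% of the $398,000 excess over $22,100 is $11,940 ≥ base, so the credit is $0.
Rural Housing Credit: income exceeds $261,600 by $158,500 → 212 increments × $175 = $37,100 ≥ base, so the credit is $0.
Total: $1,026 + $0 + $0 = $1,026.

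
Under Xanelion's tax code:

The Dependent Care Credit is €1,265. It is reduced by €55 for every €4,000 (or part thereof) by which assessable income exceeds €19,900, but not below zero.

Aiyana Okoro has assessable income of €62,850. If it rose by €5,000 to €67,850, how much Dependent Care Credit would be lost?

At €62,850 — income exceeds €19,900 by €42,950, which is 11 full-or-partial €4,000 increments; reduction = 11 × €55 = €605, leaving €660.
At €67,850 — income exceeds €19,900 by €47,950, which is 12 full-or-partial €4,000 increments; reduction = 12 × €55 = €660, leaving €605.
Lost: €660 − €605 = €55.

€55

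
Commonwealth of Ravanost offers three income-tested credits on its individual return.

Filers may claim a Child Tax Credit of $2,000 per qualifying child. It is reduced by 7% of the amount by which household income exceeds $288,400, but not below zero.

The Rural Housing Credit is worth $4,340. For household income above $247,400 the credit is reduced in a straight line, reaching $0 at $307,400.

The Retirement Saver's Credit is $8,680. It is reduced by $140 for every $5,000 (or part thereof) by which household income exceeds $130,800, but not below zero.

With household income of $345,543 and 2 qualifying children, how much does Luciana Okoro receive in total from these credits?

Child Tax Credit: base = 2 × $2,000 = $4,000. 7% of the $57,143 excess over $288,400 is $4,000.01 ≥ base, so the credit is $0.
Rural Housing Credit: $345,543 is at or above $307,400, so the credit is $0.
Retirement Saver's Credit: income exceeds $130,800 by $214,743, which is 43 full-or-partial $5,000 increments; reduction = 43 × $140 = $6,020, leaving $2,660.
Total: $0 + $0 + $2,660 = $2,660.

$2,660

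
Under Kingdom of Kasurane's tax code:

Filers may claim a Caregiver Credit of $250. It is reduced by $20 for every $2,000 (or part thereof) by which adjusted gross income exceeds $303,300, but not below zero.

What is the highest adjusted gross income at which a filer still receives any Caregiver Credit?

$327,300

After 12 increments the reduction is 12 × $20 = $240, leaving $10; one more increment wipes it out. Increment 12 ends at excess 12 × $2,000 = $24,000, so the highest qualifying income is $303,300 + $24,000 = $327,300.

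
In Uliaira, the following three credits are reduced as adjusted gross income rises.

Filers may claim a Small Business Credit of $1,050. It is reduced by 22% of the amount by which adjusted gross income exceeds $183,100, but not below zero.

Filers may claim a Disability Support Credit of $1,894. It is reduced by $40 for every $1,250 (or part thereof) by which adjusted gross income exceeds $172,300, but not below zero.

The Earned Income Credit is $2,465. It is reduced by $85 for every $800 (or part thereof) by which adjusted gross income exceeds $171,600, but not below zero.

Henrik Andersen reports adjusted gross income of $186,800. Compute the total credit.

Small Business Credit: 22% of the $3,700 excess over $183,100 is $814; credit = $1,050 − $814 = $236.
Disability Support Credit: income exceeds $172,300 by $14,500, which is 12 full-or-partial $1,250 increments; reduction = 12 × $40 = $480, leaving $1,414.
Earned Income Credit: income exceeds $171,600 by $15,200, which is 19 full-or-partial $800 increments; reduction = 19 × $85 = $1,615, leaving $850.
Total: $236 + $1,414 + $850 = $2,500.

$2,500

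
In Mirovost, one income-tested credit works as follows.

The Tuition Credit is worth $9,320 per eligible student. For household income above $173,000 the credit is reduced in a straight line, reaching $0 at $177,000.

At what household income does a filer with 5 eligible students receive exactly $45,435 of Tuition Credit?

Full credit = 5 × $9,320 = $46,600.
$45,435 is 45,435/46,600 of the full $46,600, so 1,165/46,600 of the $4,000 range has been used: income = $173,000 + $4,000 × 1,165/46,600 = $173,100.

$173,100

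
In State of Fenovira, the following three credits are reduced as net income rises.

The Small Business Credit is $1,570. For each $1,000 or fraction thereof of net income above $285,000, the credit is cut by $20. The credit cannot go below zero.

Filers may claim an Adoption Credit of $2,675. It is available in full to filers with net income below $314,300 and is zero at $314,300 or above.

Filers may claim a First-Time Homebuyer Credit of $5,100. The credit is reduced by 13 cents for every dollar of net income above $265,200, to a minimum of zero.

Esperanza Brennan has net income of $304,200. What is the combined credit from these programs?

Small Business Credit: income exceeds $285,000 by $19,200, which is 20 full-or-partial $1,000 increments; reduction = 20 × $20 = $400, leaving $1,170.
Adoption Credit: $304,200 is below the $314,300 cutoff, so the full $2,675 applies.
First-Time Homebuyer Credit: 13% of the $39,000 excess over $265,200 is $5,070; credit = $5,100 − $5,070 = $30.
Total: $1,170 + $2,675 + $30 = $3,875.

$3,875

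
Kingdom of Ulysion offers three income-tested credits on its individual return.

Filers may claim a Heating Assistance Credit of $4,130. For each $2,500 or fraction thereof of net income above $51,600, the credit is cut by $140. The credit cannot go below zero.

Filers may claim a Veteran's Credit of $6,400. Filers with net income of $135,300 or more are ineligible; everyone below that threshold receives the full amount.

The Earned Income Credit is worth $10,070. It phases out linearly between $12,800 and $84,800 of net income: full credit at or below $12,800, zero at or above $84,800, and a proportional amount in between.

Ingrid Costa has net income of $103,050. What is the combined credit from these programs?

$7,590

Heating Assistance Credit: income exceeds $51,600 by $51,450, which is 21 full-or-partial $2,500 increments; reduction = 21 × $140 = $2,940, leaving $1,190.
Veteran's Credit: $103,050 is below the $135,300 cutoff, so the full $6,400 applies.
Earned Income Credit: $103,050 is at or above $84,800, so the credit is $0.
Total: $1,190 + $6,400 + $0 = $7,590.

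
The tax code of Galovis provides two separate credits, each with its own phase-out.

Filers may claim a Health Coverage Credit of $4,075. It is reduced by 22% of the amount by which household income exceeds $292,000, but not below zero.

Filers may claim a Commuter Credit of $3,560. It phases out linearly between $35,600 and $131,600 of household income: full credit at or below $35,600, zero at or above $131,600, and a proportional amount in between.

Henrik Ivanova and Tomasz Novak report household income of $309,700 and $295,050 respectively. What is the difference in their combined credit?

$3,223

Henrik ($309,700): Health Coverage Credit: 22% of the $17,700 excess over $292,000 is $3,894; credit = $4,075 − $3,894 = $181. Commuter Credit: $309,700 is at or above $131,600, so the credit is $0. total $181 + $0 = $181
Tomasz ($295,050): Health Coverage Credit: 22% of the $3,050 excess over $292,000 is $671; credit = $4,075 − $671 = $3,404. Commuter Credit: $295,050 is at or above $131,600, so the credit is $0. total $3,404 + $0 = $3,404
Difference: |$181 − $3,404| = $3,223.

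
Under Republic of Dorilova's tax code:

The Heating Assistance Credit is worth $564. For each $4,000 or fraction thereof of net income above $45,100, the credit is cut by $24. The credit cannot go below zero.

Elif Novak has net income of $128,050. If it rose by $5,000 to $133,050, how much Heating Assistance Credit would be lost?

$24

At $128,050 — income exceeds $45,100 by $82,950, which is 21 full-or-partial $4,000 increments; reduction = 21 × $24 = $504, leaving $60.
At $133,050 — income exceeds $45,100 by $87,950, which is 22 full-or-partial $4,000 increments; reduction = 22 × $24 = $528, leaving $36.
Lost: $60 − $36 = $24.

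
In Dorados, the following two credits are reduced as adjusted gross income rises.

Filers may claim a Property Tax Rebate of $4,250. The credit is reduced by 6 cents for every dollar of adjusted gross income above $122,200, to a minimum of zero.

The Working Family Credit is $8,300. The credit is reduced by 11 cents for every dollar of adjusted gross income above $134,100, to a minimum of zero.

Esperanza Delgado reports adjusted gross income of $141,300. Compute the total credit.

$10,612

Property Tax Rebate: 6% of the $19,100 excess over $122,200 is $1,146; credit = $4,250 − $1,146 = $3,104.
Working Family Credit: 11% of the $7,200 excess over $134,100 is $792; credit = $8,300 − $792 = $7,508.
Total: $3,104 + $7,508 = $10,612.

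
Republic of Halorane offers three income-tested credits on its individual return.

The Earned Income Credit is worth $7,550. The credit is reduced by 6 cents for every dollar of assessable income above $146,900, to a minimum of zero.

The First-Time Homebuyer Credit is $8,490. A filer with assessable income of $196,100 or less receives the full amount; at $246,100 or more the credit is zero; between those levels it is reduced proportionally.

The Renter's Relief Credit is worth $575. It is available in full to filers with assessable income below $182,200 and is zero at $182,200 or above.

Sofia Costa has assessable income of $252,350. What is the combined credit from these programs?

$1,223

Earned Income Credit: 6% of the $105,450 excess over $146,900 is $6,327; credit = $7,550 − $6,327 = $1,223.
First-Time Homebuyer Credit: $252,350 is at or above $246,100, so the credit is $0.
Renter's Relief Credit: $252,350 meets or exceeds the $182,200 cutoff, so the credit is $0.
Total: $1,223 + $0 + $0 = $1,223.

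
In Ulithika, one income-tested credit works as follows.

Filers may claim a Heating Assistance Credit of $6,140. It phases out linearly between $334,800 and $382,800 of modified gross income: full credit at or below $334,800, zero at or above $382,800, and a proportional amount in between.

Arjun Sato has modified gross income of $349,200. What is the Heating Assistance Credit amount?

$4,298

Heating Assistance Credit: $349,200 is $14,400 into a $48,000 phase-out range, leaving 33,600/48,000 of the credit: $6,140 × 33,600/48,000 = $4,298.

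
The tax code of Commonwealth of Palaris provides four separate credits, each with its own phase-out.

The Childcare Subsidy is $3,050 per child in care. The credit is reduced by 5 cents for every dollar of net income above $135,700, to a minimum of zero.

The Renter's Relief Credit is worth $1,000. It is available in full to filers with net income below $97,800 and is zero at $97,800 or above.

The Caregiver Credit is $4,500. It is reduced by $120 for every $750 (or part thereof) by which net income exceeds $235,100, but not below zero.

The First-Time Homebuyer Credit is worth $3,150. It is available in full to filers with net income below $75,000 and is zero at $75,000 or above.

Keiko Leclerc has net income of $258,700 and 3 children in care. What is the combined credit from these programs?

Childcare Subsidy: base = 3 × $3,050 = $9,150. 5% of the $123,000 excess over $135,700 is $6,150; credit = $9,150 − $6,150 = $3,000.
Renter's Relief Credit: $258,700 meets or exceeds the $97,800 cutoff, so the credit is $0.
Caregiver Credit: income exceeds $235,100 by $23,600, which is 32 full-or-partial $750 increments; reduction = 32 × $120 = $3,840, leaving $660.
First-Time Homebuyer Credit: $258,700 meets or exceeds the $75,000 cutoff, so the credit is $0.
Total: $3,000 + $0 + $660 + $0 = $3,660.

$3,660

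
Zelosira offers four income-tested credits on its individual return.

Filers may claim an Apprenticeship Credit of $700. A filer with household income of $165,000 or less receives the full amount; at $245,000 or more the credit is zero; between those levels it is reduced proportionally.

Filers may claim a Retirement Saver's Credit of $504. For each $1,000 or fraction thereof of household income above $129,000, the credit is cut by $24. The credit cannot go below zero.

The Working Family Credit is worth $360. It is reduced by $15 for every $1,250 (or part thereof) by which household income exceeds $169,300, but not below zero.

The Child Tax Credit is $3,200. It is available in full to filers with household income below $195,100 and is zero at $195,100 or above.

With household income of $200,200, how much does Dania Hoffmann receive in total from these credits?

Apprenticeship Credit: $200,200 is $35,200 into a $80,000 phase-out range, leaving 44,800/80,000 of the credit: $700 × 44,800/80,000 = $392.
Retirement Saver's Credit: income exceeds $129,000 by $71,200 → 72 increments × $24 = $1,728 ≥ base, so the credit is $0.
Working Family Credit: income exceeds $169,300 by $30,900 → 25 increments × $15 = $375 ≥ base, so the credit is $0.
Child Tax Credit: $200,200 meets or exceeds the $195,100 cutoff, so the credit is $0.
Total: $392 + $0 + $0 + $0 = $392.

$392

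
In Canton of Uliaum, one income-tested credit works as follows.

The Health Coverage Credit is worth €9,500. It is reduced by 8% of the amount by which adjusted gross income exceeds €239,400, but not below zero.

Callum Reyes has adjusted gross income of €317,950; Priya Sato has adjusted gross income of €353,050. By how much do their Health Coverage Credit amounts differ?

Callum (€317,950): Health Coverage Credit: 8% of the €78,550 excess over €239,400 is €6,284; credit = €9,500 − €6,284 = €3,216.
Priya (€353,050): Health Coverage Credit: 8% of the €113,650 excess over €239,400 is €9,092; credit = €9,500 − €9,092 = €408.
Difference: |€3,216 − €408| = €2,808.

€2,808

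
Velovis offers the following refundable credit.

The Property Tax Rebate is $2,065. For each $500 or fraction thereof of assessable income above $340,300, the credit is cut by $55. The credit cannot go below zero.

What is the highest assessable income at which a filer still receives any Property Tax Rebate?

After 37 increments the reduction is 37 × $55 = $2,035, leaving $30; one more increment wipes it out. Increment 37 ends at excess 37 × $500 = $18,500, so the highest qualifying income is $340,300 + $18,500 = $358,800.

$358,800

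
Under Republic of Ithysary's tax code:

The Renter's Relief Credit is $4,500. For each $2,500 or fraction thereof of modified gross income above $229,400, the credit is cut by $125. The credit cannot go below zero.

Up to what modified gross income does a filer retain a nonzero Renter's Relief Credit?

$316,900

After 35 increments the reduction is 35 × $125 = $4,375, leaving $125; one more increment wipes it out. Increment 35 ends at excess 35 × $2,500 = $87,500, so the highest qualifying income is $229,400 + $87,500 = $316,900.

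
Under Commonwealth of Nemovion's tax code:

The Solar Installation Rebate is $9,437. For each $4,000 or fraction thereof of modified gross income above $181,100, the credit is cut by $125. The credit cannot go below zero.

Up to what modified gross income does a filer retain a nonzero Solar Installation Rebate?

After 75 increments the reduction is 75 × $125 = $9,375, leaving $62; one more increment wipes it out. Increment 75 ends at excess 75 × $4,000 = $300,000, so the highest qualifying income is $181,100 + $300,000 = $481,100.

$481,100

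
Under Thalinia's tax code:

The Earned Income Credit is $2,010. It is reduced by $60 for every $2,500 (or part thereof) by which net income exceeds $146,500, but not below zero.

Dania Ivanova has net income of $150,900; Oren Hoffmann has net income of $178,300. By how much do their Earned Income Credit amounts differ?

$660

Dania ($150,900): Earned Income Credit: income exceeds $146,500 by $4,400, which is 2 full-or-partial $2,500 increments; reduction = 2 × $60 = $120, leaving $1,890.
Oren ($178,300): Earned Income Credit: income exceeds $146,500 by $31,800, which is 13 full-or-partial $2,500 increments; reduction = 13 × $60 = $780, leaving $1,230.
Difference: |$1,890 − $1,230| = $660.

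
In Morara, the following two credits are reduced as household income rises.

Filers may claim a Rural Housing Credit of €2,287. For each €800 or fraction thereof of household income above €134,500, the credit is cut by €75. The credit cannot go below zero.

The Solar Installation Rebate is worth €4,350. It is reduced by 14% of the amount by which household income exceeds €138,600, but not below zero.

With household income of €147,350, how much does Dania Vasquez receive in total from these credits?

Rural Housing Credit: income exceeds €134,500 by €12,850, which is 17 full-or-partial €800 increments; reduction = 17 × €75 = €1,275, leaving €1,012.
Solar Installation Rebate: 14% of the €8,750 excess over €138,600 is €1,225; credit = €4,350 − €1,225 = €3,125.
Total: €1,012 + €3,125 = €4,137.

€4,137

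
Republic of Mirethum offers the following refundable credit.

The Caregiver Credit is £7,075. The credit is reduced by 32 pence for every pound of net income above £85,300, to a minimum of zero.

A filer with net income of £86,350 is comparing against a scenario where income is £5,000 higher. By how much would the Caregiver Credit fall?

At £86,350 — 32% of the £1,050 excess over £85,300 is £336; credit = £7,075 − £336 = £6,739.
At £91,350 — 32% of the £6,050 excess over £85,300 is £1,936; credit = £7,075 − £1,936 = £5,139.
Lost: £6,739 − £5,139 = £1,600.

£1,600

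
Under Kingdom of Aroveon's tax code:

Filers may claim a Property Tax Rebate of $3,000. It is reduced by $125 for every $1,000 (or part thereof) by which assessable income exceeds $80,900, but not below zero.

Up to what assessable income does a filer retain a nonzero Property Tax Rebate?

After 23 increments the reduction is 23 × $125 = $2,875, leaving $125; one more increment wipes it out. Increment 23 ends at excess 23 × $1,000 = $23,000, so the highest qualifying income is $80,900 + $23,000 = $103,900.

$103,900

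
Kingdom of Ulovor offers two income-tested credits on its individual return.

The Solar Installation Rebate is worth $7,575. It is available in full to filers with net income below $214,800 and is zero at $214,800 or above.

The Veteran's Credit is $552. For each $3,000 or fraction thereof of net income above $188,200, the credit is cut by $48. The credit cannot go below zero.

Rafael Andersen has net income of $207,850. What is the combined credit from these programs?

$7,791

Solar Installation Rebate: $207,850 is below the $214,800 cutoff, so the full $7,575 applies.
Veteran's Credit: income exceeds $188,200 by $19,650, which is 7 full-or-partial $3,000 increments; reduction = 7 × $48 = $336, leaving $216.
Total: $7,575 + $216 = $7,791.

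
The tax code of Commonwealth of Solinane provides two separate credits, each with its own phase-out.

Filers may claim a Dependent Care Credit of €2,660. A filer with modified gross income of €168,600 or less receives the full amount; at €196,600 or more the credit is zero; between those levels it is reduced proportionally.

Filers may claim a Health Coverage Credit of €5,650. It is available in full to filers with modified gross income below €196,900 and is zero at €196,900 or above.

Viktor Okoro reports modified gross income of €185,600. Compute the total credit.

Dependent Care Credit: €185,600 is €17,000 into a €28,000 phase-out range, leaving 11,000/28,000 of the credit: €2,660 × 11,000/28,000 = €1,045.
Health Coverage Credit: €185,600 is below the €196,900 cutoff, so the full €5,650 applies.
Total: €1,045 + €5,650 = €6,695.

€6,695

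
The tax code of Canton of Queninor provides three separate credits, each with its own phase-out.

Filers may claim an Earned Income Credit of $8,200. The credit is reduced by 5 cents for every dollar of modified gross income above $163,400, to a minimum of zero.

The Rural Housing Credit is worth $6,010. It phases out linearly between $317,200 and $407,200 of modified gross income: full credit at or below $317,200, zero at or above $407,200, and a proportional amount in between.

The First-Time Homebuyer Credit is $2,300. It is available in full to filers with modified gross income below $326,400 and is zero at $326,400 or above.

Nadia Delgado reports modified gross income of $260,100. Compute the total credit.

$11,675

Earned Income Credit: 5% of the $96,700 excess over $163,400 is $4,835; credit = $8,200 − $4,835 = $3,365.
Rural Housing Credit: $260,100 is at or below the $317,200 threshold, so the full $6,010 applies.
First-Time Homebuyer Credit: $260,100 is below the $326,400 cutoff, so the full $2,300 applies.
Total: $3,365 + $6,010 + $2,300 = $11,675.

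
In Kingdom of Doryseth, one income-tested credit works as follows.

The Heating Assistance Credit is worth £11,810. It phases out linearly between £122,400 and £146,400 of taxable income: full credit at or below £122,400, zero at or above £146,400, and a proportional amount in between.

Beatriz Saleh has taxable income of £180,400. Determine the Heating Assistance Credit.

Heating Assistance Credit: £180,400 is at or above £146,400, so the credit is £0.

£0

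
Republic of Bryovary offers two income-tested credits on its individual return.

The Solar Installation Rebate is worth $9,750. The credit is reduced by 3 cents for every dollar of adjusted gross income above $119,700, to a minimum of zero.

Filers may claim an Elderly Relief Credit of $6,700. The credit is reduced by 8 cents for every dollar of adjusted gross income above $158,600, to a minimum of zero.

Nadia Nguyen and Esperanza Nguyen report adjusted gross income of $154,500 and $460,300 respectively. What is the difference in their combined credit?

$15,406

Nadia ($154,500): Solar Installation Rebate: 3% of the $34,800 excess over $119,700 is $1,044; credit = $9,750 − $1,044 = $8,706. Elderly Relief Credit: $154,500 is at or below the $158,600 threshold, so the full $6,700 applies. total $8,706 + $6,700 = $15,406
Esperanza ($460,300): Solar Installation Rebate: 3% of the $340,600 excess over $119,700 is $10,218 ≥ base, so the credit is $0. Elderly Relief Credit: 8% of the $301,700 excess over $158,600 is $24,136 ≥ base, so the credit is $0. total $0 + $0 = $0
Difference: |$15,406 − $0| = $15,406.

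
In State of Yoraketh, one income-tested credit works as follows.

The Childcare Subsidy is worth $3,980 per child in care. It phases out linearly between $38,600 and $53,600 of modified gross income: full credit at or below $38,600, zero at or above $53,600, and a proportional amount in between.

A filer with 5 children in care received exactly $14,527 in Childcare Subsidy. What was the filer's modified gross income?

Full credit = 5 × $3,980 = $19,900.
$14,527 is 14,527/19,900 of the full $19,900, so 5,373/19,900 of the $15,000 range has been used: income = $38,600 + $15,000 × 5,373/19,900 = $42,650.

$42,650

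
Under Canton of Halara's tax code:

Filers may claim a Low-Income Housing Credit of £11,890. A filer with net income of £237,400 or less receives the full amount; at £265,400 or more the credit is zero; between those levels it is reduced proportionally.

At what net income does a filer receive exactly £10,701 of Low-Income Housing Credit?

£240,200

£10,701 is 10,701/11,890 of the full £11,890, so 1,189/11,890 of the £28,000 range has been used: income = £237,400 + £28,000 × 1,189/11,890 = £240,200.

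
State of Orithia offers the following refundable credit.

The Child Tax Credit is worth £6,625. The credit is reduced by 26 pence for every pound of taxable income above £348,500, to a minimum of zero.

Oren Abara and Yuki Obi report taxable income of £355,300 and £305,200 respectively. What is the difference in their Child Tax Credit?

Oren (£355,300): Child Tax Credit: 26% of the £6,800 excess over £348,500 is £1,768; credit = £6,625 − £1,768 = £4,857.
Yuki (£305,200): Child Tax Credit: £305,200 is at or below the £348,500 threshold, so the full £6,625 applies.
Difference: |£4,857 − £6,625| = £1,768.

£1,768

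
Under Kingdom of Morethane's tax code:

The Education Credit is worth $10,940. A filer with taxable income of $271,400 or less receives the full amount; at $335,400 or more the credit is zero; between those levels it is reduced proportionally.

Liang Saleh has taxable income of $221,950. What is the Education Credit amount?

$10,940

Education Credit: $221,950 is at or below the $271,400 threshold, so the full $10,940 applies.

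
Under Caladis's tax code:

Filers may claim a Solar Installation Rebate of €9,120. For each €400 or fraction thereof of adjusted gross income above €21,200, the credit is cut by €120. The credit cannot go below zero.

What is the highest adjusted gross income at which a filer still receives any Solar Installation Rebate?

After 75 increments the reduction is 75 × €120 = €9,000, leaving €120; one more increment wipes it out. Increment 75 ends at excess 75 × €400 = €30,000, so the highest qualifying income is €21,200 + €30,000 = €51,200.

€51,200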